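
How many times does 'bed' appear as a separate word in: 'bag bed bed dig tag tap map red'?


Scanning each word for exact match 'bed':
  Word 1: 'bag' -> no
  Word 2: 'bed' -> MATCH
  Word 3: 'bed' -> MATCH
  Word 4: 'dig' -> no
  Word 5: 'tag' -> no
  Word 6: 'tap' -> no
  Word 7: 'map' -> no
  Word 8: 'red' -> no
Total matches: 2

2


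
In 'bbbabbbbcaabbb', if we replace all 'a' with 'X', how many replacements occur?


re.sub('a', 'X', text) replaces every occurrence of 'a' with 'X'.
Text: 'bbbabbbbcaabbb'
Scanning for 'a':
  pos 3: 'a' -> replacement #1
  pos 9: 'a' -> replacement #2
  pos 10: 'a' -> replacement #3
Total replacements: 3

3


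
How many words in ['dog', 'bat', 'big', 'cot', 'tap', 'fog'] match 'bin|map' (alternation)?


Alternation 'bin|map' matches either 'bin' or 'map'.
Checking each word:
  'dog' -> no
  'bat' -> no
  'big' -> no
  'cot' -> no
  'tap' -> no
  'fog' -> no
Matches: []
Count: 0

0


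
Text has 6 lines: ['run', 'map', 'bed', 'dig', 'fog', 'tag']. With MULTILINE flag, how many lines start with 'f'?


With MULTILINE flag, ^ matches the start of each line.
Lines: ['run', 'map', 'bed', 'dig', 'fog', 'tag']
Checking which lines start with 'f':
  Line 1: 'run' -> no
  Line 2: 'map' -> no
  Line 3: 'bed' -> no
  Line 4: 'dig' -> no
  Line 5: 'fog' -> MATCH
  Line 6: 'tag' -> no
Matching lines: ['fog']
Count: 1

1


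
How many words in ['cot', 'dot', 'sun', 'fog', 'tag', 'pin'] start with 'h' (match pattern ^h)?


Pattern ^h anchors to start of word. Check which words begin with 'h':
  'cot' -> no
  'dot' -> no
  'sun' -> no
  'fog' -> no
  'tag' -> no
  'pin' -> no
Matching words: []
Count: 0

0


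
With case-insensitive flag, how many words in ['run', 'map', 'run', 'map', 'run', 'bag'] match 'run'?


Case-insensitive matching: compare each word's lowercase form to 'run'.
  'run' -> lower='run' -> MATCH
  'map' -> lower='map' -> no
  'run' -> lower='run' -> MATCH
  'map' -> lower='map' -> no
  'run' -> lower='run' -> MATCH
  'bag' -> lower='bag' -> no
Matches: ['run', 'run', 'run']
Count: 3

3


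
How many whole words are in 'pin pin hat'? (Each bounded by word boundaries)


Word boundaries (\b) mark the start/end of each word.
Text: 'pin pin hat'
Splitting by whitespace:
  Word 1: 'pin'
  Word 2: 'pin'
  Word 3: 'hat'
Total whole words: 3

3


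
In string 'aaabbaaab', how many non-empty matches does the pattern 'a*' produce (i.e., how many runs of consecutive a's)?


Pattern 'a*' matches zero or more a's. We want non-empty runs of consecutive a's.
String: 'aaabbaaab'
Walking through the string to find runs of a's:
  Run 1: positions 0-2 -> 'aaa'
  Run 2: positions 5-7 -> 'aaa'
Non-empty runs found: ['aaa', 'aaa']
Count: 2

2


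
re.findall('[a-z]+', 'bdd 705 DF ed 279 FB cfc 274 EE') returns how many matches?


Pattern '[a-z]+' finds one or more lowercase letters.
Text: 'bdd 705 DF ed 279 FB cfc 274 EE'
Scanning for matches:
  Match 1: 'bdd'
  Match 2: 'ed'
  Match 3: 'cfc'
Total matches: 3

3


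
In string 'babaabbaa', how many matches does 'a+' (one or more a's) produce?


Pattern 'a+' matches one or more consecutive a's.
String: 'babaabbaa'
Scanning for runs of a:
  Match 1: 'a' (length 1)
  Match 2: 'aa' (length 2)
  Match 3: 'aa' (length 2)
Total matches: 3

3


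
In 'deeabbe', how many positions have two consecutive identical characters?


Looking for consecutive identical characters in 'deeabbe':
  pos 0-1: 'd' vs 'e' -> different
  pos 1-2: 'e' vs 'e' -> MATCH ('ee')
  pos 2-3: 'e' vs 'a' -> different
  pos 3-4: 'a' vs 'b' -> different
  pos 4-5: 'b' vs 'b' -> MATCH ('bb')
  pos 5-6: 'b' vs 'e' -> different
Consecutive identical pairs: ['ee', 'bb']
Count: 2

2


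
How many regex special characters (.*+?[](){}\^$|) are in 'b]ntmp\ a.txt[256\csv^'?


Regex special characters are: . * + ? [ ] ( ) { } \ ^ $ |
Scanning 'b]ntmp\ a.txt[256\csv^':
  pos 1: ']' -> SPECIAL
  pos 6: '\' -> SPECIAL
  pos 9: '.' -> SPECIAL
  pos 13: '[' -> SPECIAL
  pos 17: '\' -> SPECIAL
  pos 21: '^' -> SPECIAL
Special chars found: [']', '\\', '.', '[', '\\', '^']
Total: 6

6


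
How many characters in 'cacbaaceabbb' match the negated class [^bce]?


Negated class [^bce] matches any char NOT in {b, c, e}
Scanning 'cacbaaceabbb':
  pos 0: 'c' -> no (excluded)
  pos 1: 'a' -> MATCH
  pos 2: 'c' -> no (excluded)
  pos 3: 'b' -> no (excluded)
  pos 4: 'a' -> MATCH
  pos 5: 'a' -> MATCH
  pos 6: 'c' -> no (excluded)
  pos 7: 'e' -> no (excluded)
  pos 8: 'a' -> MATCH
  pos 9: 'b' -> no (excluded)
  pos 10: 'b' -> no (excluded)
  pos 11: 'b' -> no (excluded)
Total matches: 4

4


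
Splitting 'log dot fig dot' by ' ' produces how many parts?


Splitting by ' ' breaks the string at each occurrence of the separator.
Text: 'log dot fig dot'
Parts after split:
  Part 1: 'log'
  Part 2: 'dot'
  Part 3: 'fig'
  Part 4: 'dot'
Total parts: 4

4


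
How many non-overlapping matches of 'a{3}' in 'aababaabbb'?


Pattern 'a{3}' matches exactly 3 consecutive a's (greedy, non-overlapping).
String: 'aababaabbb'
Scanning for runs of a's:
  Run at pos 0: 'aa' (length 2) -> 0 match(es)
  Run at pos 3: 'a' (length 1) -> 0 match(es)
  Run at pos 5: 'aa' (length 2) -> 0 match(es)
Matches found: []
Total: 0

0


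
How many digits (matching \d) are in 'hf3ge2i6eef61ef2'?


\d matches any digit 0-9.
Scanning 'hf3ge2i6eef61ef2':
  pos 2: '3' -> DIGIT
  pos 5: '2' -> DIGIT
  pos 7: '6' -> DIGIT
  pos 11: '6' -> DIGIT
  pos 12: '1' -> DIGIT
  pos 15: '2' -> DIGIT
Digits found: ['3', '2', '6', '6', '1', '2']
Total: 6

6


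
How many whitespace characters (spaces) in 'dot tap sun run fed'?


\s matches whitespace characters (spaces, tabs, etc.).
Text: 'dot tap sun run fed'
This text has 5 words separated by spaces.
Number of spaces = number of words - 1 = 5 - 1 = 4

4


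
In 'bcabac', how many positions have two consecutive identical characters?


Looking for consecutive identical characters in 'bcabac':
  pos 0-1: 'b' vs 'c' -> different
  pos 1-2: 'c' vs 'a' -> different
  pos 2-3: 'a' vs 'b' -> different
  pos 3-4: 'b' vs 'a' -> different
  pos 4-5: 'a' vs 'c' -> different
Consecutive identical pairs: []
Count: 0

0


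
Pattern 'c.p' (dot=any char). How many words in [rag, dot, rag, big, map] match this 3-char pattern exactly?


Pattern 'c.p' means: starts with 'c', any single char, ends with 'p'.
Checking each word (must be exactly 3 chars):
  'rag' (len=3): no
  'dot' (len=3): no
  'rag' (len=3): no
  'big' (len=3): no
  'map' (len=3): no
Matching words: []
Total: 0

0


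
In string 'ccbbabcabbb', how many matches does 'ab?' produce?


Pattern 'ab?' matches 'a' optionally followed by 'b'.
String: 'ccbbabcabbb'
Scanning left to right for 'a' then checking next char:
  Match 1: 'ab' (a followed by b)
  Match 2: 'ab' (a followed by b)
Total matches: 2

2


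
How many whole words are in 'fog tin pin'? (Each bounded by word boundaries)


Word boundaries (\b) mark the start/end of each word.
Text: 'fog tin pin'
Splitting by whitespace:
  Word 1: 'fog'
  Word 2: 'tin'
  Word 3: 'pin'
Total whole words: 3

3


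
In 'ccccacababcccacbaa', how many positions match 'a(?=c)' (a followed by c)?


Lookahead 'a(?=c)' matches 'a' only when followed by 'c'.
String: 'ccccacababcccacbaa'
Checking each position where char is 'a':
  pos 4: 'a' -> MATCH (next='c')
  pos 6: 'a' -> no (next='b')
  pos 8: 'a' -> no (next='b')
  pos 13: 'a' -> MATCH (next='c')
  pos 16: 'a' -> no (next='a')
Matching positions: [4, 13]
Count: 2

2


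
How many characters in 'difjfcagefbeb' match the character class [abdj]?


Character class [abdj] matches any of: {a, b, d, j}
Scanning string 'difjfcagefbeb' character by character:
  pos 0: 'd' -> MATCH
  pos 1: 'i' -> no
  pos 2: 'f' -> no
  pos 3: 'j' -> MATCH
  pos 4: 'f' -> no
  pos 5: 'c' -> no
  pos 6: 'a' -> MATCH
  pos 7: 'g' -> no
  pos 8: 'e' -> no
  pos 9: 'f' -> no
  pos 10: 'b' -> MATCH
  pos 11: 'e' -> no
  pos 12: 'b' -> MATCH
Total matches: 5

5


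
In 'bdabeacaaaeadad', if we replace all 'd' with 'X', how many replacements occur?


re.sub('d', 'X', text) replaces every occurrence of 'd' with 'X'.
Text: 'bdabeacaaaeadad'
Scanning for 'd':
  pos 1: 'd' -> replacement #1
  pos 12: 'd' -> replacement #2
  pos 14: 'd' -> replacement #3
Total replacements: 3

3


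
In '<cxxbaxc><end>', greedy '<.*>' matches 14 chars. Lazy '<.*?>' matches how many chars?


Greedy '<.*>' tries to match as MUCH as possible.
Lazy '<.*?>' tries to match as LITTLE as possible.

String: '<cxxbaxc><end>'
Greedy '<.*>' starts at first '<' and extends to the LAST '>': '<cxxbaxc><end>' (14 chars)
Lazy '<.*?>' starts at first '<' and stops at the FIRST '>': '<cxxbaxc>' (9 chars)

9


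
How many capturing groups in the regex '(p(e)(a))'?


To count capturing groups, count each '(' that starts a group.
Pattern: '(p(e)(a))'
Walking through the pattern:
  Position 0: '(' -> group #1
  Position 2: '(' -> group #2
  Position 5: '(' -> group #3
Total capturing groups: 3

3


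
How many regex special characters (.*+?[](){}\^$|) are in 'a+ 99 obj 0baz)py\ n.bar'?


Regex special characters are: . * + ? [ ] ( ) { } \ ^ $ |
Scanning 'a+ 99 obj 0baz)py\ n.bar':
  pos 1: '+' -> SPECIAL
  pos 14: ')' -> SPECIAL
  pos 17: '\' -> SPECIAL
  pos 20: '.' -> SPECIAL
Special chars found: ['+', ')', '\\', '.']
Total: 4

4


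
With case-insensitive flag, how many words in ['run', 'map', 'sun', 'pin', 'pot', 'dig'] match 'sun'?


Case-insensitive matching: compare each word's lowercase form to 'sun'.
  'run' -> lower='run' -> no
  'map' -> lower='map' -> no
  'sun' -> lower='sun' -> MATCH
  'pin' -> lower='pin' -> no
  'pot' -> lower='pot' -> no
  'dig' -> lower='dig' -> no
Matches: ['sun']
Count: 1

1


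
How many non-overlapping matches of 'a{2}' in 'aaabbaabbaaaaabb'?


Pattern 'a{2}' matches exactly 2 consecutive a's (greedy, non-overlapping).
String: 'aaabbaabbaaaaabb'
Scanning for runs of a's:
  Run at pos 0: 'aaa' (length 3) -> 1 match(es)
  Run at pos 5: 'aa' (length 2) -> 1 match(es)
  Run at pos 9: 'aaaaa' (length 5) -> 2 match(es)
Matches found: ['aa', 'aa', 'aa', 'aa']
Total: 4

4


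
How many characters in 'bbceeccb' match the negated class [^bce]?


Negated class [^bce] matches any char NOT in {b, c, e}
Scanning 'bbceeccb':
  pos 0: 'b' -> no (excluded)
  pos 1: 'b' -> no (excluded)
  pos 2: 'c' -> no (excluded)
  pos 3: 'e' -> no (excluded)
  pos 4: 'e' -> no (excluded)
  pos 5: 'c' -> no (excluded)
  pos 6: 'c' -> no (excluded)
  pos 7: 'b' -> no (excluded)
Total matches: 0

0


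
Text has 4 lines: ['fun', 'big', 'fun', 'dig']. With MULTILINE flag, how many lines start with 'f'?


With MULTILINE flag, ^ matches the start of each line.
Lines: ['fun', 'big', 'fun', 'dig']
Checking which lines start with 'f':
  Line 1: 'fun' -> MATCH
  Line 2: 'big' -> no
  Line 3: 'fun' -> MATCH
  Line 4: 'dig' -> no
Matching lines: ['fun', 'fun']
Count: 2

2


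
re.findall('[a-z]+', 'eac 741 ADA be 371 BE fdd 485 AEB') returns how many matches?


Pattern '[a-z]+' finds one or more lowercase letters.
Text: 'eac 741 ADA be 371 BE fdd 485 AEB'
Scanning for matches:
  Match 1: 'eac'
  Match 2: 'be'
  Match 3: 'fdd'
Total matches: 3

3


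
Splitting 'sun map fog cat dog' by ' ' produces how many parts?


Splitting by ' ' breaks the string at each occurrence of the separator.
Text: 'sun map fog cat dog'
Parts after split:
  Part 1: 'sun'
  Part 2: 'map'
  Part 3: 'fog'
  Part 4: 'cat'
  Part 5: 'dog'
Total parts: 5

5


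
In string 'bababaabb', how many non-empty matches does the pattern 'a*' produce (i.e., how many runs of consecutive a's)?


Pattern 'a*' matches zero or more a's. We want non-empty runs of consecutive a's.
String: 'bababaabb'
Walking through the string to find runs of a's:
  Run 1: positions 1-1 -> 'a'
  Run 2: positions 3-3 -> 'a'
  Run 3: positions 5-6 -> 'aa'
Non-empty runs found: ['a', 'a', 'aa']
Count: 3

3


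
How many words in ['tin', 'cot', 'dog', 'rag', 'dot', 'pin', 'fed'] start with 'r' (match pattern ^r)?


Pattern ^r anchors to start of word. Check which words begin with 'r':
  'tin' -> no
  'cot' -> no
  'dog' -> no
  'rag' -> MATCH (starts with 'r')
  'dot' -> no
  'pin' -> no
  'fed' -> no
Matching words: ['rag']
Count: 1

1


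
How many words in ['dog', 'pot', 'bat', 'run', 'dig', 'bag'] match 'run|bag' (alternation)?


Alternation 'run|bag' matches either 'run' or 'bag'.
Checking each word:
  'dog' -> no
  'pot' -> no
  'bat' -> no
  'run' -> MATCH
  'dig' -> no
  'bag' -> MATCH
Matches: ['run', 'bag']
Count: 2

2


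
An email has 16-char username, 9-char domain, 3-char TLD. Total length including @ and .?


An email address has format: username@domain.tld
Username length: 16
'@' character: 1
Domain length: 9
'.' character: 1
TLD length: 3
Total = 16 + 1 + 9 + 1 + 3 = 30

30


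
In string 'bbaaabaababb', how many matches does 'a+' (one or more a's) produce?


Pattern 'a+' matches one or more consecutive a's.
String: 'bbaaabaababb'
Scanning for runs of a:
  Match 1: 'aaa' (length 3)
  Match 2: 'aa' (length 2)
  Match 3: 'a' (length 1)
Total matches: 3

3


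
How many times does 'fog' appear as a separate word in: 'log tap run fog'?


Scanning each word for exact match 'fog':
  Word 1: 'log' -> no
  Word 2: 'tap' -> no
  Word 3: 'run' -> no
  Word 4: 'fog' -> MATCH
Total matches: 1

1


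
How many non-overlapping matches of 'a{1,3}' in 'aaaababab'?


Pattern 'a{1,3}' matches between 1 and 3 consecutive a's (greedy).
String: 'aaaababab'
Finding runs of a's and applying greedy matching:
  Run at pos 0: 'aaaa' (length 4)
  Run at pos 5: 'a' (length 1)
  Run at pos 7: 'a' (length 1)
Matches: ['aaa', 'a', 'a', 'a']
Count: 4

4


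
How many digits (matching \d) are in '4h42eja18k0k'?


\d matches any digit 0-9.
Scanning '4h42eja18k0k':
  pos 0: '4' -> DIGIT
  pos 2: '4' -> DIGIT
  pos 3: '2' -> DIGIT
  pos 7: '1' -> DIGIT
  pos 8: '8' -> DIGIT
  pos 10: '0' -> DIGIT
Digits found: ['4', '4', '2', '1', '8', '0']
Total: 6

6


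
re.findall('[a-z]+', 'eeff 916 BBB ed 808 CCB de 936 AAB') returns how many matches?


Pattern '[a-z]+' finds one or more lowercase letters.
Text: 'eeff 916 BBB ed 808 CCB de 936 AAB'
Scanning for matches:
  Match 1: 'eeff'
  Match 2: 'ed'
  Match 3: 'de'
Total matches: 3

3


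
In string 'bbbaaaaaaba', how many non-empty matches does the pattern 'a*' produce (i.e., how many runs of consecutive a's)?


Pattern 'a*' matches zero or more a's. We want non-empty runs of consecutive a's.
String: 'bbbaaaaaaba'
Walking through the string to find runs of a's:
  Run 1: positions 3-8 -> 'aaaaaa'
  Run 2: positions 10-10 -> 'a'
Non-empty runs found: ['aaaaaa', 'a']
Count: 2

2


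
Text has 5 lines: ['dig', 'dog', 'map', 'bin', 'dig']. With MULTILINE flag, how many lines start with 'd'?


With MULTILINE flag, ^ matches the start of each line.
Lines: ['dig', 'dog', 'map', 'bin', 'dig']
Checking which lines start with 'd':
  Line 1: 'dig' -> MATCH
  Line 2: 'dog' -> MATCH
  Line 3: 'map' -> no
  Line 4: 'bin' -> no
  Line 5: 'dig' -> MATCH
Matching lines: ['dig', 'dog', 'dig']
Count: 3

3


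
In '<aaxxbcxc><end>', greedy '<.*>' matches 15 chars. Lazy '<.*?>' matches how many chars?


Greedy '<.*>' tries to match as MUCH as possible.
Lazy '<.*?>' tries to match as LITTLE as possible.

String: '<aaxxbcxc><end>'
Greedy '<.*>' starts at first '<' and extends to the LAST '>': '<aaxxbcxc><end>' (15 chars)
Lazy '<.*?>' starts at first '<' and stops at the FIRST '>': '<aaxxbcxc>' (10 chars)

10


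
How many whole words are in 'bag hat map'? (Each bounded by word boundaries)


Word boundaries (\b) mark the start/end of each word.
Text: 'bag hat map'
Splitting by whitespace:
  Word 1: 'bag'
  Word 2: 'hat'
  Word 3: 'map'
Total whole words: 3

3


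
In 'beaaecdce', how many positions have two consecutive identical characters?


Looking for consecutive identical characters in 'beaaecdce':
  pos 0-1: 'b' vs 'e' -> different
  pos 1-2: 'e' vs 'a' -> different
  pos 2-3: 'a' vs 'a' -> MATCH ('aa')
  pos 3-4: 'a' vs 'e' -> different
  pos 4-5: 'e' vs 'c' -> different
  pos 5-6: 'c' vs 'd' -> different
  pos 6-7: 'd' vs 'c' -> different
  pos 7-8: 'c' vs 'e' -> different
Consecutive identical pairs: ['aa']
Count: 1

1


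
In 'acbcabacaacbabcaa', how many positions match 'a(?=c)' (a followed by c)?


Lookahead 'a(?=c)' matches 'a' only when followed by 'c'.
String: 'acbcabacaacbabcaa'
Checking each position where char is 'a':
  pos 0: 'a' -> MATCH (next='c')
  pos 4: 'a' -> no (next='b')
  pos 6: 'a' -> MATCH (next='c')
  pos 8: 'a' -> no (next='a')
  pos 9: 'a' -> MATCH (next='c')
  pos 12: 'a' -> no (next='b')
  pos 15: 'a' -> no (next='a')
Matching positions: [0, 6, 9]
Count: 3

3


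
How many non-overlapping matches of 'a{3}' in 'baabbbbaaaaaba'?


Pattern 'a{3}' matches exactly 3 consecutive a's (greedy, non-overlapping).
String: 'baabbbbaaaaaba'
Scanning for runs of a's:
  Run at pos 1: 'aa' (length 2) -> 0 match(es)
  Run at pos 7: 'aaaaa' (length 5) -> 1 match(es)
  Run at pos 13: 'a' (length 1) -> 0 match(es)
Matches found: ['aaa']
Total: 1

1


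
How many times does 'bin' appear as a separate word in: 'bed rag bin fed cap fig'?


Scanning each word for exact match 'bin':
  Word 1: 'bed' -> no
  Word 2: 'rag' -> no
  Word 3: 'bin' -> MATCH
  Word 4: 'fed' -> no
  Word 5: 'cap' -> no
  Word 6: 'fig' -> no
Total matches: 1

1


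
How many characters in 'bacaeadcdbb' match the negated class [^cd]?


Negated class [^cd] matches any char NOT in {c, d}
Scanning 'bacaeadcdbb':
  pos 0: 'b' -> MATCH
  pos 1: 'a' -> MATCH
  pos 2: 'c' -> no (excluded)
  pos 3: 'a' -> MATCH
  pos 4: 'e' -> MATCH
  pos 5: 'a' -> MATCH
  pos 6: 'd' -> no (excluded)
  pos 7: 'c' -> no (excluded)
  pos 8: 'd' -> no (excluded)
  pos 9: 'b' -> MATCH
  pos 10: 'b' -> MATCH
Total matches: 7

7


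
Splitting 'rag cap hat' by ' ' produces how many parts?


Splitting by ' ' breaks the string at each occurrence of the separator.
Text: 'rag cap hat'
Parts after split:
  Part 1: 'rag'
  Part 2: 'cap'
  Part 3: 'hat'
Total parts: 3

3


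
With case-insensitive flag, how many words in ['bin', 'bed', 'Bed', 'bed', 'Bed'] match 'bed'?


Case-insensitive matching: compare each word's lowercase form to 'bed'.
  'bin' -> lower='bin' -> no
  'bed' -> lower='bed' -> MATCH
  'Bed' -> lower='bed' -> MATCH
  'bed' -> lower='bed' -> MATCH
  'Bed' -> lower='bed' -> MATCH
Matches: ['bed', 'Bed', 'bed', 'Bed']
Count: 4

4


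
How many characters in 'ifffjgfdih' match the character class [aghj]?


Character class [aghj] matches any of: {a, g, h, j}
Scanning string 'ifffjgfdih' character by character:
  pos 0: 'i' -> no
  pos 1: 'f' -> no
  pos 2: 'f' -> no
  pos 3: 'f' -> no
  pos 4: 'j' -> MATCH
  pos 5: 'g' -> MATCH
  pos 6: 'f' -> no
  pos 7: 'd' -> no
  pos 8: 'i' -> no
  pos 9: 'h' -> MATCH
Total matches: 3

3


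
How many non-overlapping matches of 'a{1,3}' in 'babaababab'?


Pattern 'a{1,3}' matches between 1 and 3 consecutive a's (greedy).
String: 'babaababab'
Finding runs of a's and applying greedy matching:
  Run at pos 1: 'a' (length 1)
  Run at pos 3: 'aa' (length 2)
  Run at pos 6: 'a' (length 1)
  Run at pos 8: 'a' (length 1)
Matches: ['a', 'aa', 'a', 'a']
Count: 4

4


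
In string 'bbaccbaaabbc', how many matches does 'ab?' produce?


Pattern 'ab?' matches 'a' optionally followed by 'b'.
String: 'bbaccbaaabbc'
Scanning left to right for 'a' then checking next char:
  Match 1: 'a' (a not followed by b)
  Match 2: 'a' (a not followed by b)
  Match 3: 'a' (a not followed by b)
  Match 4: 'ab' (a followed by b)
Total matches: 4

4


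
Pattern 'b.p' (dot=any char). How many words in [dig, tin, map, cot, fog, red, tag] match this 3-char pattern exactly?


Pattern 'b.p' means: starts with 'b', any single char, ends with 'p'.
Checking each word (must be exactly 3 chars):
  'dig' (len=3): no
  'tin' (len=3): no
  'map' (len=3): no
  'cot' (len=3): no
  'fog' (len=3): no
  'red' (len=3): no
  'tag' (len=3): no
Matching words: []
Total: 0

0


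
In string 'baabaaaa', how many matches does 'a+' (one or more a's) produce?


Pattern 'a+' matches one or more consecutive a's.
String: 'baabaaaa'
Scanning for runs of a:
  Match 1: 'aa' (length 2)
  Match 2: 'aaaa' (length 4)
Total matches: 2

2


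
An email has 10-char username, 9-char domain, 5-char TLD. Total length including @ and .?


An email address has format: username@domain.tld
Username length: 10
'@' character: 1
Domain length: 9
'.' character: 1
TLD length: 5
Total = 10 + 1 + 9 + 1 + 5 = 26

26


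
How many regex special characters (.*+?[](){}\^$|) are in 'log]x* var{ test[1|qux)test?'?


Regex special characters are: . * + ? [ ] ( ) { } \ ^ $ |
Scanning 'log]x* var{ test[1|qux)test?':
  pos 3: ']' -> SPECIAL
  pos 5: '*' -> SPECIAL
  pos 10: '{' -> SPECIAL
  pos 16: '[' -> SPECIAL
  pos 18: '|' -> SPECIAL
  pos 22: ')' -> SPECIAL
  pos 27: '?' -> SPECIAL
Special chars found: [']', '*', '{', '[', '|', ')', '?']
Total: 7

7


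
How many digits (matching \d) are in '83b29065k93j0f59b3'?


\d matches any digit 0-9.
Scanning '83b29065k93j0f59b3':
  pos 0: '8' -> DIGIT
  pos 1: '3' -> DIGIT
  pos 3: '2' -> DIGIT
  pos 4: '9' -> DIGIT
  pos 5: '0' -> DIGIT
  pos 6: '6' -> DIGIT
  pos 7: '5' -> DIGIT
  pos 9: '9' -> DIGIT
  pos 10: '3' -> DIGIT
  pos 12: '0' -> DIGIT
  pos 14: '5' -> DIGIT
  pos 15: '9' -> DIGIT
  pos 17: '3' -> DIGIT
Digits found: ['8', '3', '2', '9', '0', '6', '5', '9', '3', '0', '5', '9', '3']
Total: 13

13


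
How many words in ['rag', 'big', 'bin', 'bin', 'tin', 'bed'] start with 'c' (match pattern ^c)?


Pattern ^c anchors to start of word. Check which words begin with 'c':
  'rag' -> no
  'big' -> no
  'bin' -> no
  'bin' -> no
  'tin' -> no
  'bed' -> no
Matching words: []
Count: 0

0


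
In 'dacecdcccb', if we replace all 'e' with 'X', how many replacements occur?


re.sub('e', 'X', text) replaces every occurrence of 'e' with 'X'.
Text: 'dacecdcccb'
Scanning for 'e':
  pos 3: 'e' -> replacement #1
Total replacements: 1

1


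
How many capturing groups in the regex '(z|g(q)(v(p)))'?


To count capturing groups, count each '(' that starts a group.
Pattern: '(z|g(q)(v(p)))'
Walking through the pattern:
  Position 0: '(' -> group #1
  Position 4: '(' -> group #2
  Position 7: '(' -> group #3
  Position 9: '(' -> group #4
Total capturing groups: 4

4


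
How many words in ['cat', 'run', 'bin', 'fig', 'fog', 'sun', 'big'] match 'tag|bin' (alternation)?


Alternation 'tag|bin' matches either 'tag' or 'bin'.
Checking each word:
  'cat' -> no
  'run' -> no
  'bin' -> MATCH
  'fig' -> no
  'fog' -> no
  'sun' -> no
  'big' -> no
Matches: ['bin']
Count: 1

1


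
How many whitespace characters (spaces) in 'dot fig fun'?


\s matches whitespace characters (spaces, tabs, etc.).
Text: 'dot fig fun'
This text has 3 words separated by spaces.
Number of spaces = number of words - 1 = 3 - 1 = 2

2


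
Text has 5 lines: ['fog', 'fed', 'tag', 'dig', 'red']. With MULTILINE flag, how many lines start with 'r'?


With MULTILINE flag, ^ matches the start of each line.
Lines: ['fog', 'fed', 'tag', 'dig', 'red']
Checking which lines start with 'r':
  Line 1: 'fog' -> no
  Line 2: 'fed' -> no
  Line 3: 'tag' -> no
  Line 4: 'dig' -> no
  Line 5: 'red' -> MATCH
Matching lines: ['red']
Count: 1

1


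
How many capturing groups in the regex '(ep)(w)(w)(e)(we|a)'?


To count capturing groups, count each '(' that starts a group.
Pattern: '(ep)(w)(w)(e)(we|a)'
Walking through the pattern:
  Position 0: '(' -> group #1
  Position 4: '(' -> group #2
  Position 7: '(' -> group #3
  Position 10: '(' -> group #4
  Position 13: '(' -> group #5
Total capturing groups: 5

5


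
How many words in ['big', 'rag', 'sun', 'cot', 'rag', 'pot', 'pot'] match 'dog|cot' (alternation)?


Alternation 'dog|cot' matches either 'dog' or 'cot'.
Checking each word:
  'big' -> no
  'rag' -> no
  'sun' -> no
  'cot' -> MATCH
  'rag' -> no
  'pot' -> no
  'pot' -> no
Matches: ['cot']
Count: 1

1


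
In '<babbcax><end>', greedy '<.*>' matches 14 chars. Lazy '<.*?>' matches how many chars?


Greedy '<.*>' tries to match as MUCH as possible.
Lazy '<.*?>' tries to match as LITTLE as possible.

String: '<babbcax><end>'
Greedy '<.*>' starts at first '<' and extends to the LAST '>': '<babbcax><end>' (14 chars)
Lazy '<.*?>' starts at first '<' and stops at the FIRST '>': '<babbcax>' (9 chars)

9


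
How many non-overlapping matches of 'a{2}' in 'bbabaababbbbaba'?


Pattern 'a{2}' matches exactly 2 consecutive a's (greedy, non-overlapping).
String: 'bbabaababbbbaba'
Scanning for runs of a's:
  Run at pos 2: 'a' (length 1) -> 0 match(es)
  Run at pos 4: 'aa' (length 2) -> 1 match(es)
  Run at pos 7: 'a' (length 1) -> 0 match(es)
  Run at pos 12: 'a' (length 1) -> 0 match(es)
  Run at pos 14: 'a' (length 1) -> 0 match(es)
Matches found: ['aa']
Total: 1

1


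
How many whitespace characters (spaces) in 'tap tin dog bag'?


\s matches whitespace characters (spaces, tabs, etc.).
Text: 'tap tin dog bag'
This text has 4 words separated by spaces.
Number of spaces = number of words - 1 = 4 - 1 = 3

3


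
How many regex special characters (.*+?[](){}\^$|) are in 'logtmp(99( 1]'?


Regex special characters are: . * + ? [ ] ( ) { } \ ^ $ |
Scanning 'logtmp(99( 1]':
  pos 6: '(' -> SPECIAL
  pos 9: '(' -> SPECIAL
  pos 12: ']' -> SPECIAL
Special chars found: ['(', '(', ']']
Total: 3

3


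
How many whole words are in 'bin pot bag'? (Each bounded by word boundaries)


Word boundaries (\b) mark the start/end of each word.
Text: 'bin pot bag'
Splitting by whitespace:
  Word 1: 'bin'
  Word 2: 'pot'
  Word 3: 'bag'
Total whole words: 3

3


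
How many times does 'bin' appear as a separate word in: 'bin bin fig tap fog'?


Scanning each word for exact match 'bin':
  Word 1: 'bin' -> MATCH
  Word 2: 'bin' -> MATCH
  Word 3: 'fig' -> no
  Word 4: 'tap' -> no
  Word 5: 'fog' -> no
Total matches: 2

2


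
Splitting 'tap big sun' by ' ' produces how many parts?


Splitting by ' ' breaks the string at each occurrence of the separator.
Text: 'tap big sun'
Parts after split:
  Part 1: 'tap'
  Part 2: 'big'
  Part 3: 'sun'
Total parts: 3

3


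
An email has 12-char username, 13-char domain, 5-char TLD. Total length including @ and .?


An email address has format: username@domain.tld
Username length: 12
'@' character: 1
Domain length: 13
'.' character: 1
TLD length: 5
Total = 12 + 1 + 13 + 1 + 5 = 32

32


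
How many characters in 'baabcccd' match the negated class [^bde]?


Negated class [^bde] matches any char NOT in {b, d, e}
Scanning 'baabcccd':
  pos 0: 'b' -> no (excluded)
  pos 1: 'a' -> MATCH
  pos 2: 'a' -> MATCH
  pos 3: 'b' -> no (excluded)
  pos 4: 'c' -> MATCH
  pos 5: 'c' -> MATCH
  pos 6: 'c' -> MATCH
  pos 7: 'd' -> no (excluded)
Total matches: 5

5


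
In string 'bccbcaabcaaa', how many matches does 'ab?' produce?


Pattern 'ab?' matches 'a' optionally followed by 'b'.
String: 'bccbcaabcaaa'
Scanning left to right for 'a' then checking next char:
  Match 1: 'a' (a not followed by b)
  Match 2: 'ab' (a followed by b)
  Match 3: 'a' (a not followed by b)
  Match 4: 'a' (a not followed by b)
  Match 5: 'a' (a not followed by b)
Total matches: 5

5


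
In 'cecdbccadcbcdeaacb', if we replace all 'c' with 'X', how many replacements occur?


re.sub('c', 'X', text) replaces every occurrence of 'c' with 'X'.
Text: 'cecdbccadcbcdeaacb'
Scanning for 'c':
  pos 0: 'c' -> replacement #1
  pos 2: 'c' -> replacement #2
  pos 5: 'c' -> replacement #3
  pos 6: 'c' -> replacement #4
  pos 9: 'c' -> replacement #5
  pos 11: 'c' -> replacement #6
  pos 16: 'c' -> replacement #7
Total replacements: 7

7


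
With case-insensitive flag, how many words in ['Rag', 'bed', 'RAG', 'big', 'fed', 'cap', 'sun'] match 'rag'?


Case-insensitive matching: compare each word's lowercase form to 'rag'.
  'Rag' -> lower='rag' -> MATCH
  'bed' -> lower='bed' -> no
  'RAG' -> lower='rag' -> MATCH
  'big' -> lower='big' -> no
  'fed' -> lower='fed' -> no
  'cap' -> lower='cap' -> no
  'sun' -> lower='sun' -> no
Matches: ['Rag', 'RAG']
Count: 2

2


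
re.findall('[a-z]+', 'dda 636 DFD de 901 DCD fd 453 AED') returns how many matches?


Pattern '[a-z]+' finds one or more lowercase letters.
Text: 'dda 636 DFD de 901 DCD fd 453 AED'
Scanning for matches:
  Match 1: 'dda'
  Match 2: 'de'
  Match 3: 'fd'
Total matches: 3

3


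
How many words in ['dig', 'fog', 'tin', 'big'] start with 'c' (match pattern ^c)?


Pattern ^c anchors to start of word. Check which words begin with 'c':
  'dig' -> no
  'fog' -> no
  'tin' -> no
  'big' -> no
Matching words: []
Count: 0

0


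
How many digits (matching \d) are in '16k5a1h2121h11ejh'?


\d matches any digit 0-9.
Scanning '16k5a1h2121h11ejh':
  pos 0: '1' -> DIGIT
  pos 1: '6' -> DIGIT
  pos 3: '5' -> DIGIT
  pos 5: '1' -> DIGIT
  pos 7: '2' -> DIGIT
  pos 8: '1' -> DIGIT
  pos 9: '2' -> DIGIT
  pos 10: '1' -> DIGIT
  pos 12: '1' -> DIGIT
  pos 13: '1' -> DIGIT
Digits found: ['1', '6', '5', '1', '2', '1', '2', '1', '1', '1']
Total: 10

10


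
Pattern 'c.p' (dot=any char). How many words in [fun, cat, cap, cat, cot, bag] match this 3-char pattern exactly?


Pattern 'c.p' means: starts with 'c', any single char, ends with 'p'.
Checking each word (must be exactly 3 chars):
  'fun' (len=3): no
  'cat' (len=3): no
  'cap' (len=3): MATCH
  'cat' (len=3): no
  'cot' (len=3): no
  'bag' (len=3): no
Matching words: ['cap']
Total: 1

1


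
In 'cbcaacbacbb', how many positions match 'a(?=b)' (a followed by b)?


Lookahead 'a(?=b)' matches 'a' only when followed by 'b'.
String: 'cbcaacbacbb'
Checking each position where char is 'a':
  pos 3: 'a' -> no (next='a')
  pos 4: 'a' -> no (next='c')
  pos 7: 'a' -> no (next='c')
Matching positions: []
Count: 0

0


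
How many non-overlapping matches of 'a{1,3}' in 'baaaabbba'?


Pattern 'a{1,3}' matches between 1 and 3 consecutive a's (greedy).
String: 'baaaabbba'
Finding runs of a's and applying greedy matching:
  Run at pos 1: 'aaaa' (length 4)
  Run at pos 8: 'a' (length 1)
Matches: ['aaa', 'a', 'a']
Count: 3

3


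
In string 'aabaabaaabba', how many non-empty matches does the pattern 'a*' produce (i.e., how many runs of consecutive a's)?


Pattern 'a*' matches zero or more a's. We want non-empty runs of consecutive a's.
String: 'aabaabaaabba'
Walking through the string to find runs of a's:
  Run 1: positions 0-1 -> 'aa'
  Run 2: positions 3-4 -> 'aa'
  Run 3: positions 6-8 -> 'aaa'
  Run 4: positions 11-11 -> 'a'
Non-empty runs found: ['aa', 'aa', 'aaa', 'a']
Count: 4

4


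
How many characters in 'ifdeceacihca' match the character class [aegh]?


Character class [aegh] matches any of: {a, e, g, h}
Scanning string 'ifdeceacihca' character by character:
  pos 0: 'i' -> no
  pos 1: 'f' -> no
  pos 2: 'd' -> no
  pos 3: 'e' -> MATCH
  pos 4: 'c' -> no
  pos 5: 'e' -> MATCH
  pos 6: 'a' -> MATCH
  pos 7: 'c' -> no
  pos 8: 'i' -> no
  pos 9: 'h' -> MATCH
  pos 10: 'c' -> no
  pos 11: 'a' -> MATCH
Total matches: 5

5


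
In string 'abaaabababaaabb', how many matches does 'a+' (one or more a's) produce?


Pattern 'a+' matches one or more consecutive a's.
String: 'abaaabababaaabb'
Scanning for runs of a:
  Match 1: 'a' (length 1)
  Match 2: 'aaa' (length 3)
  Match 3: 'a' (length 1)
  Match 4: 'a' (length 1)
  Match 5: 'aaa' (length 3)
Total matches: 5

5


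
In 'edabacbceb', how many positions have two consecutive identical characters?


Looking for consecutive identical characters in 'edabacbceb':
  pos 0-1: 'e' vs 'd' -> different
  pos 1-2: 'd' vs 'a' -> different
  pos 2-3: 'a' vs 'b' -> different
  pos 3-4: 'b' vs 'a' -> different
  pos 4-5: 'a' vs 'c' -> different
  pos 5-6: 'c' vs 'b' -> different
  pos 6-7: 'b' vs 'c' -> different
  pos 7-8: 'c' vs 'e' -> different
  pos 8-9: 'e' vs 'b' -> different
Consecutive identical pairs: []
Count: 0

0


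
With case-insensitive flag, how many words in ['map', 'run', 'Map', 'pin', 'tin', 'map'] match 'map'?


Case-insensitive matching: compare each word's lowercase form to 'map'.
  'map' -> lower='map' -> MATCH
  'run' -> lower='run' -> no
  'Map' -> lower='map' -> MATCH
  'pin' -> lower='pin' -> no
  'tin' -> lower='tin' -> no
  'map' -> lower='map' -> MATCH
Matches: ['map', 'Map', 'map']
Count: 3

3


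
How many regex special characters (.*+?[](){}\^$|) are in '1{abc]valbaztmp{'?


Regex special characters are: . * + ? [ ] ( ) { } \ ^ $ |
Scanning '1{abc]valbaztmp{':
  pos 1: '{' -> SPECIAL
  pos 5: ']' -> SPECIAL
  pos 15: '{' -> SPECIAL
Special chars found: ['{', ']', '{']
Total: 3

3


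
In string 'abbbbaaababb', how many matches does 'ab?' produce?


Pattern 'ab?' matches 'a' optionally followed by 'b'.
String: 'abbbbaaababb'
Scanning left to right for 'a' then checking next char:
  Match 1: 'ab' (a followed by b)
  Match 2: 'a' (a not followed by b)
  Match 3: 'a' (a not followed by b)
  Match 4: 'ab' (a followed by b)
  Match 5: 'ab' (a followed by b)
Total matches: 5

5


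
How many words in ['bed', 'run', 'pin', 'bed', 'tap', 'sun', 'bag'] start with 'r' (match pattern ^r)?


Pattern ^r anchors to start of word. Check which words begin with 'r':
  'bed' -> no
  'run' -> MATCH (starts with 'r')
  'pin' -> no
  'bed' -> no
  'tap' -> no
  'sun' -> no
  'bag' -> no
Matching words: ['run']
Count: 1

1


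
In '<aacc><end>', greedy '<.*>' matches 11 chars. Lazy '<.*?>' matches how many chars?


Greedy '<.*>' tries to match as MUCH as possible.
Lazy '<.*?>' tries to match as LITTLE as possible.

String: '<aacc><end>'
Greedy '<.*>' starts at first '<' and extends to the LAST '>': '<aacc><end>' (11 chars)
Lazy '<.*?>' starts at first '<' and stops at the FIRST '>': '<aacc>' (6 chars)

6


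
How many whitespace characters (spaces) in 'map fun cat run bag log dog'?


\s matches whitespace characters (spaces, tabs, etc.).
Text: 'map fun cat run bag log dog'
This text has 7 words separated by spaces.
Number of spaces = number of words - 1 = 7 - 1 = 6

6


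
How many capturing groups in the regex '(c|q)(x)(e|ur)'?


To count capturing groups, count each '(' that starts a group.
Pattern: '(c|q)(x)(e|ur)'
Walking through the pattern:
  Position 0: '(' -> group #1
  Position 5: '(' -> group #2
  Position 8: '(' -> group #3
Total capturing groups: 3

3


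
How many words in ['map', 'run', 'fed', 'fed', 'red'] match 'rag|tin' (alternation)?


Alternation 'rag|tin' matches either 'rag' or 'tin'.
Checking each word:
  'map' -> no
  'run' -> no
  'fed' -> no
  'fed' -> no
  'red' -> no
Matches: []
Count: 0

0


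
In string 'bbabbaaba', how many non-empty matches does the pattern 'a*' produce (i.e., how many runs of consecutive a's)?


Pattern 'a*' matches zero or more a's. We want non-empty runs of consecutive a's.
String: 'bbabbaaba'
Walking through the string to find runs of a's:
  Run 1: positions 2-2 -> 'a'
  Run 2: positions 5-6 -> 'aa'
  Run 3: positions 8-8 -> 'a'
Non-empty runs found: ['a', 'aa', 'a']
Count: 3

3


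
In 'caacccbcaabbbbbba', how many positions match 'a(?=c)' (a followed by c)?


Lookahead 'a(?=c)' matches 'a' only when followed by 'c'.
String: 'caacccbcaabbbbbba'
Checking each position where char is 'a':
  pos 1: 'a' -> no (next='a')
  pos 2: 'a' -> MATCH (next='c')
  pos 8: 'a' -> no (next='a')
  pos 9: 'a' -> no (next='b')
Matching positions: [2]
Count: 1

1


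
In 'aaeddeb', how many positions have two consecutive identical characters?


Looking for consecutive identical characters in 'aaeddeb':
  pos 0-1: 'a' vs 'a' -> MATCH ('aa')
  pos 1-2: 'a' vs 'e' -> different
  pos 2-3: 'e' vs 'd' -> different
  pos 3-4: 'd' vs 'd' -> MATCH ('dd')
  pos 4-5: 'd' vs 'e' -> different
  pos 5-6: 'e' vs 'b' -> different
Consecutive identical pairs: ['aa', 'dd']
Count: 2

2


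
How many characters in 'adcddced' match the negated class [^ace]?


Negated class [^ace] matches any char NOT in {a, c, e}
Scanning 'adcddced':
  pos 0: 'a' -> no (excluded)
  pos 1: 'd' -> MATCH
  pos 2: 'c' -> no (excluded)
  pos 3: 'd' -> MATCH
  pos 4: 'd' -> MATCH
  pos 5: 'c' -> no (excluded)
  pos 6: 'e' -> no (excluded)
  pos 7: 'd' -> MATCH
Total matches: 4

4


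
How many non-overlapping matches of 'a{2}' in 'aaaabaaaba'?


Pattern 'a{2}' matches exactly 2 consecutive a's (greedy, non-overlapping).
String: 'aaaabaaaba'
Scanning for runs of a's:
  Run at pos 0: 'aaaa' (length 4) -> 2 match(es)
  Run at pos 5: 'aaa' (length 3) -> 1 match(es)
  Run at pos 9: 'a' (length 1) -> 0 match(es)
Matches found: ['aa', 'aa', 'aa']
Total: 3

3


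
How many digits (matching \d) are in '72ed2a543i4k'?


\d matches any digit 0-9.
Scanning '72ed2a543i4k':
  pos 0: '7' -> DIGIT
  pos 1: '2' -> DIGIT
  pos 4: '2' -> DIGIT
  pos 6: '5' -> DIGIT
  pos 7: '4' -> DIGIT
  pos 8: '3' -> DIGIT
  pos 10: '4' -> DIGIT
Digits found: ['7', '2', '2', '5', '4', '3', '4']
Total: 7

7


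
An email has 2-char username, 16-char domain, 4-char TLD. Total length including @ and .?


An email address has format: username@domain.tld
Username length: 2
'@' character: 1
Domain length: 16
'.' character: 1
TLD length: 4
Total = 2 + 1 + 16 + 1 + 4 = 24

24


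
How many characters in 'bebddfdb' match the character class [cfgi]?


Character class [cfgi] matches any of: {c, f, g, i}
Scanning string 'bebddfdb' character by character:
  pos 0: 'b' -> no
  pos 1: 'e' -> no
  pos 2: 'b' -> no
  pos 3: 'd' -> no
  pos 4: 'd' -> no
  pos 5: 'f' -> MATCH
  pos 6: 'd' -> no
  pos 7: 'b' -> no
Total matches: 1

1


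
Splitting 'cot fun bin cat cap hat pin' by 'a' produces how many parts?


Splitting by 'a' breaks the string at each occurrence of the separator.
Text: 'cot fun bin cat cap hat pin'
Parts after split:
  Part 1: 'cot fun bin c'
  Part 2: 't c'
  Part 3: 'p h'
  Part 4: 't pin'
Total parts: 4

4


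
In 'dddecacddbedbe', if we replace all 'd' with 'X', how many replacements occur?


re.sub('d', 'X', text) replaces every occurrence of 'd' with 'X'.
Text: 'dddecacddbedbe'
Scanning for 'd':
  pos 0: 'd' -> replacement #1
  pos 1: 'd' -> replacement #2
  pos 2: 'd' -> replacement #3
  pos 7: 'd' -> replacement #4
  pos 8: 'd' -> replacement #5
  pos 11: 'd' -> replacement #6
Total replacements: 6

6


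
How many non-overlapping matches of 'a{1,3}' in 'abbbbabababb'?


Pattern 'a{1,3}' matches between 1 and 3 consecutive a's (greedy).
String: 'abbbbabababb'
Finding runs of a's and applying greedy matching:
  Run at pos 0: 'a' (length 1)
  Run at pos 5: 'a' (length 1)
  Run at pos 7: 'a' (length 1)
  Run at pos 9: 'a' (length 1)
Matches: ['a', 'a', 'a', 'a']
Count: 4

4


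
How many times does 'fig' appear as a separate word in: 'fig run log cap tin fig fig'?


Scanning each word for exact match 'fig':
  Word 1: 'fig' -> MATCH
  Word 2: 'run' -> no
  Word 3: 'log' -> no
  Word 4: 'cap' -> no
  Word 5: 'tin' -> no
  Word 6: 'fig' -> MATCH
  Word 7: 'fig' -> MATCH
Total matches: 3

3


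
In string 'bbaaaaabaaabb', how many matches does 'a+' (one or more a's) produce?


Pattern 'a+' matches one or more consecutive a's.
String: 'bbaaaaabaaabb'
Scanning for runs of a:
  Match 1: 'aaaaa' (length 5)
  Match 2: 'aaa' (length 3)
Total matches: 2

2


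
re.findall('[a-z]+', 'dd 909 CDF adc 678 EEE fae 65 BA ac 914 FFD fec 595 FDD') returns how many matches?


Pattern '[a-z]+' finds one or more lowercase letters.
Text: 'dd 909 CDF adc 678 EEE fae 65 BA ac 914 FFD fec 595 FDD'
Scanning for matches:
  Match 1: 'dd'
  Match 2: 'adc'
  Match 3: 'fae'
  Match 4: 'ac'
  Match 5: 'fec'
Total matches: 5

5


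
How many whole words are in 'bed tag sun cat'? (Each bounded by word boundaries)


Word boundaries (\b) mark the start/end of each word.
Text: 'bed tag sun cat'
Splitting by whitespace:
  Word 1: 'bed'
  Word 2: 'tag'
  Word 3: 'sun'
  Word 4: 'cat'
Total whole words: 4

4
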